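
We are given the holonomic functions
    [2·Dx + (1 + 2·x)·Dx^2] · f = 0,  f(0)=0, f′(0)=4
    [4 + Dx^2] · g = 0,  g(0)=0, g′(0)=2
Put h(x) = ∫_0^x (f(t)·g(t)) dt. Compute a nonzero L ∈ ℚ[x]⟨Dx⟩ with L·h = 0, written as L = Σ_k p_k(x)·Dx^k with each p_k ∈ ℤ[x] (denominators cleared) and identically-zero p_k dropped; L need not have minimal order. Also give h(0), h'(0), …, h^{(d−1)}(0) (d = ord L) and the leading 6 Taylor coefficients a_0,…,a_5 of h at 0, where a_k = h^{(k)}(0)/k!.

f: a_k = 0, 4, -4, 16/3, -8, 64/5, …
g: a_k = 0, 2, 0, -4/3, 0, 4/15, …
f·g: L₀ = L_f ⊗_s L_g, ord ≤ 2·2.
∫: right-multiply L₀ by Dx.
L = (-48 + 192·x + 1216·x^2 + 2048·x^3 + 1024·x^4)·Dx + (32 + 320·x + 768·x^2 + 512·x^3)·Dx^2 + (160·x + 672·x^2 + 1024·x^3 + 512·x^4)·Dx^3 + (8 + 80·x + 192·x^2 + 128·x^3)·Dx^4 + (3 + 28·x + 92·x^2 + 128·x^3 + 64·x^4)·Dx^5  (order 5).
h: a_k = 0, 0, 0, 8/3, -2, 16/15, …
ICs: h(0) = 0, h′(0) = 0, h′′(0) = 0, h′′′(0) = 16, h′′′′(0) = -48.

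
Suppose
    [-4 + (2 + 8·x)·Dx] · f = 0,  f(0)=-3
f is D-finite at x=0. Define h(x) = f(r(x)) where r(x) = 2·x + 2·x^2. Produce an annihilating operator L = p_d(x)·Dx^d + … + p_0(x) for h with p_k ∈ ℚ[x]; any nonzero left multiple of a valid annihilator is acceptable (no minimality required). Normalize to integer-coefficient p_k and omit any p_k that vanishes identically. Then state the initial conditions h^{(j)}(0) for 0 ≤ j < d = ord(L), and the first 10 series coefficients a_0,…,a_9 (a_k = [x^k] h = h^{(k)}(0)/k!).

f: a_k = -3, -6, 6, -12, 30, -84, 252, -792, 2574, -8580, …
L₀ from L_f via x↦r, Dx↦r'^{-1}Dx.
L = (-4 - 8·x) + (1 + 8·x + 8·x^2)·Dx  (order 1).
h: a_k = -3, -12, 12, -48, 216, -1056, 5472, -29568, 164832, -941184, …
ICs: h(0) = -3.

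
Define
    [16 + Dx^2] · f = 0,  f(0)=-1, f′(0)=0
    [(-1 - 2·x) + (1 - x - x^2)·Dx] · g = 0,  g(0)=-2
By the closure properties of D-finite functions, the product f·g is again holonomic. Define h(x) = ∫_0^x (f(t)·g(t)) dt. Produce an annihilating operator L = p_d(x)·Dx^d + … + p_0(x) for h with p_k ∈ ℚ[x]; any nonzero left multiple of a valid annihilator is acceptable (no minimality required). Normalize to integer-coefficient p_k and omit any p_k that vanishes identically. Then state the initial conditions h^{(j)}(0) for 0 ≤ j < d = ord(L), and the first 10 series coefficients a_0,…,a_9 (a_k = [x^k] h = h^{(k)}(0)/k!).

f: a_k = -1, 0, 8, 0, -32/3, 0, 256/45, 0, -512/315, 0, …
g: a_k = -2, -2, -4, -6, -10, -16, -26, -42, -68, -110, …
h₀=f·g: eliminate ⇒ L₀, order ≤ 2·1.
h=∫h₀ ⇒ L = L₀·Dx.
L = (-14 + 16·x + 16·x^2)·Dx + (2 + 4·x)·Dx^2 + (-1 + x + x^2)·Dx^3  (order 3).
h: a_k = 0, 2, 1, -4, -5/2, -2/15, -16/9, -146/45, -751/180, -5548/945, …
ICs: h(0) = 0, h′(0) = 2, h′′(0) = 2.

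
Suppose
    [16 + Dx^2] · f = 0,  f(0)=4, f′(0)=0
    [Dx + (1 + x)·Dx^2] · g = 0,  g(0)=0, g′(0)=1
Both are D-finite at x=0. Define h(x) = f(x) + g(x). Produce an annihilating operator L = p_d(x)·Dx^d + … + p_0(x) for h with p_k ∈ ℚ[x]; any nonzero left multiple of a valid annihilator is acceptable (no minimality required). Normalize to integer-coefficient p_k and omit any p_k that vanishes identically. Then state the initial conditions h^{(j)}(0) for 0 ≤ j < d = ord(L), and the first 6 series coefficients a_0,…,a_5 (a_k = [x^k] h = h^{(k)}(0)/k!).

f: a_k = 4, 0, -32, 0, 128/3, 0, …
g: a_k = 0, 1, -1/2, 1/3, -1/4, 1/5, …
L₀ := lclm(L_f,L_g); ord L₀ ≤ 2+2.
L = (176 + 256·x + 128·x^2)·Dx + (144 + 400·x + 384·x^2 + 128·x^3)·Dx^2 + (11 + 16·x + 8·x^2)·Dx^3 + (9 + 25·x + 24·x^2 + 8·x^3)·Dx^4  (order 4).
h: a_k = 4, 1, -65/2, 1/3, 509/12, 1/5, …
ICs: h(0) = 4, h′(0) = 1, h′′(0) = -65, h′′′(0) = 2.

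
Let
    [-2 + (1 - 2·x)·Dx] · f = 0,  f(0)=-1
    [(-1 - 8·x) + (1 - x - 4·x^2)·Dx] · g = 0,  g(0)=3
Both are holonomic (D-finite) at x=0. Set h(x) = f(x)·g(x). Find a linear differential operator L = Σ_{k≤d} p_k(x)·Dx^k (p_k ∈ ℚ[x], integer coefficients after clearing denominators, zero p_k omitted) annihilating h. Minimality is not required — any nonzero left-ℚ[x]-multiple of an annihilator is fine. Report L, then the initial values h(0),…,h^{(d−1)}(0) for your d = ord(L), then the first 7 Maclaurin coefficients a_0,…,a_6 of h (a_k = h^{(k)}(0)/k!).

L = (-3 - 4·x + 24·x^2) + (1 - 3·x - 2·x^2 + 8·x^3)·Dx  (order 1).
h: a_k = -3, -9, -33, -93, -273, -741, -2025, …
ICs: h(0) = -3.

f: a_k = -1, -2, -4, -8, -16, -32, -64, …
g: a_k = 3, 3, 15, 27, 87, 195, 543, …
Product ⇒ symmetric product L₀, ord ≤ 1.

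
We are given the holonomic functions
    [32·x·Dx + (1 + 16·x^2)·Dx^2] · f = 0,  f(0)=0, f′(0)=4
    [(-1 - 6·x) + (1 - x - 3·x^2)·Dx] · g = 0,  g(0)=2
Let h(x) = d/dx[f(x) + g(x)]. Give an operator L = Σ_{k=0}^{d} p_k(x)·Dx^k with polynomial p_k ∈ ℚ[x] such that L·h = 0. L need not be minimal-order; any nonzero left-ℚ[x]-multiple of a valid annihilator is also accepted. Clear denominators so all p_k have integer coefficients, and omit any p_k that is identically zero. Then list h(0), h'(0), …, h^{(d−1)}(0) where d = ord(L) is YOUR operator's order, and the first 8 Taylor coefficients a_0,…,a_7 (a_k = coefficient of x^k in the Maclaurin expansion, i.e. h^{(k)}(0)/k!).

f: a_k = 0, 4, 0, -64/3, 0, 1024/5, 0, -16384/7, …
g: a_k = 2, 2, 8, 14, 38, 80, 194, 434, …
L₀ := lclm(L_f,L_g); ord L₀ ≤ 2+1.
Derive L from L₀ (diff closure).
L = (128 - 512·x - 10560·x^2 - 25344·x^3 - 95904·x^4 - 41472·x^6) + (-37 - 208·x + 206·x^2 - 1476·x^3 - 24336·x^4 - 66528·x^5 - 6912·x^6 - 41472·x^7)·Dx + (4 + 21·x + 198·x^2 + 90·x^3 + 1775·x^4 - 4080·x^5 - 6336·x^6 - 2304·x^7 - 6912·x^8)·Dx^2  (order 2).
h: a_k = 6, 16, -22, 152, 1424, 1164, -13346, 8128, …
ICs: h(0) = 6, h′(0) = 16.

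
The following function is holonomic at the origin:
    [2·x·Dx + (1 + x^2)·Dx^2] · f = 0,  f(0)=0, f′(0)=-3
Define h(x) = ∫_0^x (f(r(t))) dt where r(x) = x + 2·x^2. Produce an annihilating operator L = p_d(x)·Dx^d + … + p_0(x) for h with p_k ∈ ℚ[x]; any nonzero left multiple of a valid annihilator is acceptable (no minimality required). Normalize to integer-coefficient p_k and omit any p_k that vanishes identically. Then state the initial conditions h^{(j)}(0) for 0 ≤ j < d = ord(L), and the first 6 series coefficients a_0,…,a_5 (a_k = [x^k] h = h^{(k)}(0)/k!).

f: a_k = 0, -3, 0, 1, 0, -3/5, …
h₀=f(r): pull back L_f along r ⇒ L₀.
h=∫₀ˣh₀: take L = L₀·Dx.
L = (-4 + 2·x + 16·x^2 + 48·x^3 + 48·x^4)·Dx^2 + (1 + 4·x + x^2 + 8·x^3 + 20·x^4 + 16·x^5)·Dx^3  (order 3).
h: a_k = 0, 0, -3/2, -2, 1/4, 6/5, …
ICs: h(0) = 0, h′(0) = 0, h′′(0) = -3.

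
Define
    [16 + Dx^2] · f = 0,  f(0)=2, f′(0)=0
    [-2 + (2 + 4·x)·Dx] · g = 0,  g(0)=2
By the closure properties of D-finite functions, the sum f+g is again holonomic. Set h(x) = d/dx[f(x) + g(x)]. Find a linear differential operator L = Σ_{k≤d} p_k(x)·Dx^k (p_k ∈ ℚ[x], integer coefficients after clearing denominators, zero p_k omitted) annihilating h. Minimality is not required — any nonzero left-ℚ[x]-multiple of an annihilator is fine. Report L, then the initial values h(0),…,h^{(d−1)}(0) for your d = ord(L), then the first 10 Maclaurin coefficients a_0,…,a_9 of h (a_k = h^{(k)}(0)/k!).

f: a_k = 2, 0, -16, 0, 64/3, 0, -512/45, 0, 1024/315, 0, …
g: a_k = 2, 2, -1, 1, -5/4, 7/4, -21/8, 33/8, -429/64, 715/64, …
Sum ⇒ L₀ = lclm(L_f,L_g) in ℚ(x)⟨Dx⟩.
h=h₀': d/dx-closure on L₀ ⇒ L.
L = (-496 - 1024·x - 1024·x^2) + (-304 - 1632·x - 3072·x^2 - 2048·x^3)·Dx + (-31 - 64·x - 64·x^2)·Dx^2 + (-19 - 102·x - 192·x^2 - 128·x^3)·Dx^3  (order 3).
h: a_k = 2, -34, 3, 241/3, 35/4, -5041/60, 231/8, -69599/2520, 6435/64, -35508001/181440, …
ICs: h(0) = 2, h′(0) = -34, h′′(0) = 6.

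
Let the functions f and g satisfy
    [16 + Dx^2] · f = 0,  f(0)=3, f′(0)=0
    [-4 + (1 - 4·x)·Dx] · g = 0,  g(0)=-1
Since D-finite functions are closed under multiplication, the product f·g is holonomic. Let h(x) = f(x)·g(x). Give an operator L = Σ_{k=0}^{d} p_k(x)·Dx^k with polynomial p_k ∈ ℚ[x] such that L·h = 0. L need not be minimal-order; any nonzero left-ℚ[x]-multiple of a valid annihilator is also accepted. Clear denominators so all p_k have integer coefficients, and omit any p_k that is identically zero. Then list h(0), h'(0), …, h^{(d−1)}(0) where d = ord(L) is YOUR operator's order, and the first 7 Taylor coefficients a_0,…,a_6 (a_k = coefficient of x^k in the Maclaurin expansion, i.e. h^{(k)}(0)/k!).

f: a_k = 3, 0, -24, 0, 32, 0, -256/15, …
g: a_k = -1, -4, -16, -64, -256, -1024, -4096, …
f·g: L₀ = L_f ⊗_s L_g, ord ≤ 2·1.
L = (-16 + 64·x) + 8·Dx + (-1 + 4·x)·Dx^2  (order 2).
h: a_k = -3, -12, -24, -96, -416, -1664, -99584/15, …
ICs: h(0) = -3, h′(0) = -12.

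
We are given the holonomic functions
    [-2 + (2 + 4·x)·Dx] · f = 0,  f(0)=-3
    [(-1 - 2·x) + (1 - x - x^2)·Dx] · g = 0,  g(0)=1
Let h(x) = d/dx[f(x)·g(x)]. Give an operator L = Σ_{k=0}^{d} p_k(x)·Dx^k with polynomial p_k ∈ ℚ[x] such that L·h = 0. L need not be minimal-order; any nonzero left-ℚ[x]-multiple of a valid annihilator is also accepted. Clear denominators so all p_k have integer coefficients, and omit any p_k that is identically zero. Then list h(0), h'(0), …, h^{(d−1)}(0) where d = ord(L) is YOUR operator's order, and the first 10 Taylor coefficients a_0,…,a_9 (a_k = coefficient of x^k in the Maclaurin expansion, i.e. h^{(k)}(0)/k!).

f: a_k = -3, -3, 3/2, -3/2, 15/8, -21/8, 63/16, -99/16, 1287/128, -2145/128, …
g: a_k = 1, 1, 2, 3, 5, 8, 13, 21, 34, 55, …
h₀=f·g: eliminate ⇒ L₀, order ≤ 1·1.
h₀' ⇒ L via d/dx closure of L₀.
L = (5 + 30·x + 45·x^2 + 30·x^3 + 15·x^4) + (-2 - 5·x + 10·x^3 + 15·x^4 + 6·x^5)·Dx  (order 1).
h: a_k = -6, -15, -45, -165/2, -765/4, -2637/8, -5565/8, -18465/16, -149985/64, -481485/128, …
ICs: h(0) = -6.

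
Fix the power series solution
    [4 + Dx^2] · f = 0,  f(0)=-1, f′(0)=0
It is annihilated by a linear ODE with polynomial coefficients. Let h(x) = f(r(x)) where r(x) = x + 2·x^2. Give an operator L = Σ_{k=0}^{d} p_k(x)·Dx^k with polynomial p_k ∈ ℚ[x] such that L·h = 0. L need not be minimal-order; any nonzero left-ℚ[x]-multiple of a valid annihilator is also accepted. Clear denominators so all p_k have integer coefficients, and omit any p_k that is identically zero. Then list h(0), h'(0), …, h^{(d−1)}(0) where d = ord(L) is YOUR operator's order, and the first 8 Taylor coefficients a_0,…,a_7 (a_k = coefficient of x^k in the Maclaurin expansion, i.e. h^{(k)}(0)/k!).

f: a_k = -1, 0, 2, 0, -2/3, 0, 4/45, 0, …
Substitute x→r, Dx→(1/r')Dx; clear ⇒ L₀.
L = (4 + 48·x + 192·x^2 + 256·x^3) - 4·Dx + (1 + 4·x)·Dx^2  (order 2).
h: a_k = -1, 0, 2, 8, 22/3, -16/3, -716/45, -304/15, …
ICs: h(0) = -1, h′(0) = 0.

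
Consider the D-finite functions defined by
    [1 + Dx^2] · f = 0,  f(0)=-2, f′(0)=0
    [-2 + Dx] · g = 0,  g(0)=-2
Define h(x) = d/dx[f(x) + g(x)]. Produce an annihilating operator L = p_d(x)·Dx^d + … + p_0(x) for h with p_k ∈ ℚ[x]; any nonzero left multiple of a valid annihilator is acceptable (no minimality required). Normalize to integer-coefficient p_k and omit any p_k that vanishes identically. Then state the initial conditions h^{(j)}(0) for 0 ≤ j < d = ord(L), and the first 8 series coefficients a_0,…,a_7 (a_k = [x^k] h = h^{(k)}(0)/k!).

L = 2 - Dx + 2·Dx^2 - Dx^3  (order 3).
h: a_k = -4, -6, -8, -17/3, -8/3, -21/20, -16/45, -257/2520, …
ICs: h(0) = -4, h′(0) = -6, h′′(0) = -16.

f: a_k = -2, 0, 1, 0, -1/12, 0, 1/360, 0, …
g: a_k = -2, -4, -4, -8/3, -4/3, -8/15, -8/45, -16/315, …
Sum ⇒ L₀ = lclm(L_f,L_g) in ℚ(x)⟨Dx⟩.
h=h₀': d/dx-closure on L₀ ⇒ L.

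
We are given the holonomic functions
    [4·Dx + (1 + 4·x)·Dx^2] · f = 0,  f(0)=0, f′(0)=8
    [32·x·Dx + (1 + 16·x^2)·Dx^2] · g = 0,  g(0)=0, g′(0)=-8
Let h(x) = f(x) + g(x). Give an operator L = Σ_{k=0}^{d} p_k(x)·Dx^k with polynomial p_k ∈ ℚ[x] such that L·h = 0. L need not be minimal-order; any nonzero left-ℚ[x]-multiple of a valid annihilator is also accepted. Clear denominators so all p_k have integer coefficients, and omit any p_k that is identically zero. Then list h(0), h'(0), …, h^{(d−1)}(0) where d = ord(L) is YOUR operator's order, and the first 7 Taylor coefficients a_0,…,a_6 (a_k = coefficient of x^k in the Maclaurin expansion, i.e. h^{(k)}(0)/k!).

f: a_k = 0, 8, -16, 128/3, -128, 2048/5, -4096/3, …
g: a_k = 0, -8, 0, 128/3, 0, -2048/5, 0, …
L₀ := lclm(L_f,L_g); ord L₀ ≤ 2+2.
L = (-32 - 384·x + 1536·x^2 + 2048·x^3)·Dx + (-16 - 64·x + 3072·x^3 + 4096·x^4)·Dx^2 + (-1 + 4·x + 32·x^2 + 128·x^3 + 768·x^4 + 1024·x^5)·Dx^3  (order 3).
h: a_k = 0, 0, -16, 256/3, -128, 0, -4096/3, …
ICs: h(0) = 0, h′(0) = 0, h′′(0) = -32.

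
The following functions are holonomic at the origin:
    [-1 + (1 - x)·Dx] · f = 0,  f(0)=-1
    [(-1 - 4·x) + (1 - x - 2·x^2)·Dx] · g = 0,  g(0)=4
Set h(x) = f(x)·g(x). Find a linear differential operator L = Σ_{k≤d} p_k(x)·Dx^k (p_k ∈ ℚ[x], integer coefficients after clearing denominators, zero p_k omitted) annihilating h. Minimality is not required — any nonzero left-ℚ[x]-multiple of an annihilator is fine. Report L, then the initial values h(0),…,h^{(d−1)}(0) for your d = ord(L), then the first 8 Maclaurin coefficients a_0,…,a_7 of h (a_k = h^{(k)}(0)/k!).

f: a_k = -1, -1, -1, -1, -1, -1, -1, -1, …
g: a_k = 4, 4, 12, 20, 44, 84, 172, 340, …
Sym-product of L_f,L_g gives L₀ (≤ ord 1).
L = (-2 - 2·x + 6·x^2) + (1 - 2·x - x^2 + 2·x^3)·Dx  (order 1).
h: a_k = -4, -8, -20, -40, -84, -168, -340, -680, …
ICs: h(0) = -4.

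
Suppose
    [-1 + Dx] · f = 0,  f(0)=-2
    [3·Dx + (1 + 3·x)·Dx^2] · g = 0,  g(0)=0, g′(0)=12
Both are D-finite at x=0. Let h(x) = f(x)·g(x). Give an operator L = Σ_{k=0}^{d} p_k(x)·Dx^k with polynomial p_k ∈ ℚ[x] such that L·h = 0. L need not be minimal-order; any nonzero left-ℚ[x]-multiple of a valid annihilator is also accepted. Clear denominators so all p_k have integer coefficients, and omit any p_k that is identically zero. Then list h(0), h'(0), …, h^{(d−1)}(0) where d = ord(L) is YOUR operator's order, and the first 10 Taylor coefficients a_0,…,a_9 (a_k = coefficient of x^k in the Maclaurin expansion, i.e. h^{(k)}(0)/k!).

L = (-2 + 3·x) + (1 - 6·x)·Dx + (1 + 3·x)·Dx^2  (order 2).
h: a_k = 0, -24, 12, -48, 104, -1289/5, 1307/2, -178244/105, 134669/30, -4044653/336, …
ICs: h(0) = 0, h′(0) = -24.

f: a_k = -2, -2, -1, -1/3, -1/12, -1/60, -1/360, -1/2520, -1/20160, -1/181440, …
g: a_k = 0, 12, -18, 36, -81, 972/5, -486, 8748/7, -6561/2, 8748, …
f·g: L₀ = L_f ⊗_s L_g, ord ≤ 1·2.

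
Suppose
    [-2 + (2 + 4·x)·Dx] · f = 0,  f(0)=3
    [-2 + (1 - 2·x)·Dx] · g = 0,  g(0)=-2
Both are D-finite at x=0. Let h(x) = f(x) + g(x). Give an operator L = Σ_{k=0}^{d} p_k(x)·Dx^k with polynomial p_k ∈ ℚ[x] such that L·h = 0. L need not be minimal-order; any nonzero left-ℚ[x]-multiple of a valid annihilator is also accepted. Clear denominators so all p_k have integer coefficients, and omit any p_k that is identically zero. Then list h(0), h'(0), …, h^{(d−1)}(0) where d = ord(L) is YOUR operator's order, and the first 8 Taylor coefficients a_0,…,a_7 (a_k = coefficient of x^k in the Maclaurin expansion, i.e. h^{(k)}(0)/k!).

L = (10 + 12·x) + (-9 - 28·x - 36·x^2)·Dx + (1 + 6·x - 4·x^2 - 24·x^3)·Dx^2  (order 2).
h: a_k = 1, -1, -19/2, -29/2, -271/8, -491/8, -2111/16, -3997/16, …
ICs: h(0) = 1, h′(0) = -1.

f: a_k = 3, 3, -3/2, 3/2, -15/8, 21/8, -63/16, 99/16, …
g: a_k = -2, -4, -8, -16, -32, -64, -128, -256, …
Sum ⇒ L₀ = lclm(L_f,L_g) in ℚ(x)⟨Dx⟩.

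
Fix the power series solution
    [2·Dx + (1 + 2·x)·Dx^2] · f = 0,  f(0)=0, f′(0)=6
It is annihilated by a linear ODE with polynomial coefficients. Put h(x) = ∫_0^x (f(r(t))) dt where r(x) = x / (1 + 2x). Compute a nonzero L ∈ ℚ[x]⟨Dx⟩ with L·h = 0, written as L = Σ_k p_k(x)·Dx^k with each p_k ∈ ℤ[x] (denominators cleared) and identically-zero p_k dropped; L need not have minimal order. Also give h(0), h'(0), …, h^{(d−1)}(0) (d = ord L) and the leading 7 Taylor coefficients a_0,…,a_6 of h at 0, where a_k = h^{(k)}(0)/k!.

f: a_k = 0, 6, -6, 8, -12, 96/5, -32, …
Substitute x→r, Dx→(1/r')Dx; clear ⇒ L₀.
Integrate: L := L₀·Dx.
L = (6 + 16·x)·Dx^2 + (1 + 6·x + 8·x^2)·Dx^3  (order 3).
h: a_k = 0, 0, 3, -6, 14, -36, 496/5, …
ICs: h(0) = 0, h′(0) = 0, h′′(0) = 6.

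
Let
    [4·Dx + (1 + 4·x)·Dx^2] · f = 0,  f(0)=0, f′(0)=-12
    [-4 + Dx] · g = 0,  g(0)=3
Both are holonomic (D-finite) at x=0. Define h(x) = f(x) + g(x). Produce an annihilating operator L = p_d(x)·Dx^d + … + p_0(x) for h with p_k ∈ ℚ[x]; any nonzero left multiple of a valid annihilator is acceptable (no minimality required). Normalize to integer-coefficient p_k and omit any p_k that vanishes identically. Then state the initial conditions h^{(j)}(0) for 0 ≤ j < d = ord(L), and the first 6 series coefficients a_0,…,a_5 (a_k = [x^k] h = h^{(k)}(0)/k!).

L = (-24 - 32·x)·Dx + (2 - 16·x - 32·x^2)·Dx^2 + (1 + 6·x + 8·x^2)·Dx^3  (order 3).
h: a_k = 3, 0, 48, -32, 224, -2944/5, …
ICs: h(0) = 3, h′(0) = 0, h′′(0) = 96.

f: a_k = 0, -12, 24, -64, 192, -3072/5, …
g: a_k = 3, 12, 24, 32, 32, 128/5, …
f+g: L₀ = lclm(L_f,L_g), ord ≤ 2+1.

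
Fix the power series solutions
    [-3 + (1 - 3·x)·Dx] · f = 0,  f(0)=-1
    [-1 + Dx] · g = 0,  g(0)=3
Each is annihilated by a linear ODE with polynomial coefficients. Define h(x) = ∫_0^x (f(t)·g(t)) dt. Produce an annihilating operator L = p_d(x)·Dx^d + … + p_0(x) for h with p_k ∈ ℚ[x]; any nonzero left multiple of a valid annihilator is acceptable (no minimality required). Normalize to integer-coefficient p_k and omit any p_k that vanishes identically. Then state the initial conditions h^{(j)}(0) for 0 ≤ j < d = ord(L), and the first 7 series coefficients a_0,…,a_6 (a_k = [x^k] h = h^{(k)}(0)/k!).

L = (4 - 3·x)·Dx + (-1 + 3·x)·Dx^2  (order 2).
h: a_k = 0, -3, -6, -25/2, -113/4, -2713/40, -5087/30, …
ICs: h(0) = 0, h′(0) = -3.

f: a_k = -1, -3, -9, -27, -81, -243, -729, …
g: a_k = 3, 3, 3/2, 1/2, 1/8, 1/40, 1/240, …
Product ⇒ symmetric product L₀, ord ≤ 1.
Integrate: L := L₀·Dx.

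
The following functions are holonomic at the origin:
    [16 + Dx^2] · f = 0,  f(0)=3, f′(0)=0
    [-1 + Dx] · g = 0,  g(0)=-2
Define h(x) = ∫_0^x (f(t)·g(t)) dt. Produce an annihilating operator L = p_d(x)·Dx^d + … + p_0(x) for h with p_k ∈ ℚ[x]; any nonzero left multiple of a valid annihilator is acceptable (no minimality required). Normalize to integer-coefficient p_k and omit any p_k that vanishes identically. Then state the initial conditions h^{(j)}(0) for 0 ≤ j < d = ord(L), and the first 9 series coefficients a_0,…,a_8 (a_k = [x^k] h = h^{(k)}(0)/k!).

L = 17·Dx - 2·Dx^2 + Dx^3  (order 3).
h: a_k = 0, -6, -3, 15, 47/4, -161/20, -1121/120, 33/56, 20047/6720, …
ICs: h(0) = 0, h′(0) = -6, h′′(0) = -6.

f: a_k = 3, 0, -24, 0, 32, 0, -256/15, 0, 512/105, …
g: a_k = -2, -2, -1, -1/3, -1/12, -1/60, -1/360, -1/2520, -1/20160, …
L₀ := L_f ⊗_s L_g (sym. prod.), ord ≤ 2.
h=∫h₀ ⇒ L = L₀·Dx.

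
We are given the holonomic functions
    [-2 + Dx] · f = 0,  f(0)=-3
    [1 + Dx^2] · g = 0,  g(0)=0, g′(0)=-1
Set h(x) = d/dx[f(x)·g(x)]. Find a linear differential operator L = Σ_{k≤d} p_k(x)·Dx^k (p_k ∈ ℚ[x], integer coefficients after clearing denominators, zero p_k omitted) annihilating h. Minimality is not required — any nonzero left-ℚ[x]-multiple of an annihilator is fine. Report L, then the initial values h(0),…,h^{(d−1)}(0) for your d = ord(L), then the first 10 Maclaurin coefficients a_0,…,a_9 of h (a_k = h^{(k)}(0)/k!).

f: a_k = -3, -6, -6, -4, -2, -4/5, -4/15, -8/105, -2/105, -4/945, …
g: a_k = 0, -1, 0, 1/6, 0, -1/120, 0, 1/5040, 0, -1/362880, …
Sym-product of L_f,L_g gives L₀ (≤ ord 2).
Differentiate: ansatz ord ≤ ord L₀ ⇒ L.
L = 5 - 4·Dx + Dx^2  (order 2).
h: a_k = 3, 12, 33/2, 12, 41/8, 11/10, -29/240, -1/5, -1199/13440, -779/30240, …
ICs: h(0) = 3, h′(0) = 12.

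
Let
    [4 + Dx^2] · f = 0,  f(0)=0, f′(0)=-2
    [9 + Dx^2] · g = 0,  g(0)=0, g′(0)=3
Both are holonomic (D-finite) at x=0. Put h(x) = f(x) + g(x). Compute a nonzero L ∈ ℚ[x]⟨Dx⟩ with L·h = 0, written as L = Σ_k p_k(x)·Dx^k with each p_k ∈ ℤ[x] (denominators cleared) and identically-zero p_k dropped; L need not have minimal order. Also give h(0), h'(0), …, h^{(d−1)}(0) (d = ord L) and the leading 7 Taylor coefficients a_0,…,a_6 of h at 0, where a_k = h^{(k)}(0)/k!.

L = 36 + 13·Dx^2 + Dx^4  (order 4).
h: a_k = 0, 1, 0, -19/6, 0, 211/120, 0, …
ICs: h(0) = 0, h′(0) = 1, h′′(0) = 0, h′′′(0) = -19.

f: a_k = 0, -2, 0, 4/3, 0, -4/15, 0, …
g: a_k = 0, 3, 0, -9/2, 0, 81/40, 0, …
Sum ⇒ L₀ = lclm(L_f,L_g) in ℚ(x)⟨Dx⟩.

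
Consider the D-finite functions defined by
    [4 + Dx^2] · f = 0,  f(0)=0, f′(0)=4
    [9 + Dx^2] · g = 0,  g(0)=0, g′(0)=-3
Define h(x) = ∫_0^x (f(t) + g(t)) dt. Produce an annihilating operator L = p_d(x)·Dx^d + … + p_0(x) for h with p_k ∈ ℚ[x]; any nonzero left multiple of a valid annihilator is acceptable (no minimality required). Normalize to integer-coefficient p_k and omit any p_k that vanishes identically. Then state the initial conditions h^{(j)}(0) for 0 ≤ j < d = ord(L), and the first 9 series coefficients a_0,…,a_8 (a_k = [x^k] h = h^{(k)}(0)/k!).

f: a_k = 0, 4, 0, -8/3, 0, 8/15, 0, -16/315, 0, …
g: a_k = 0, -3, 0, 9/2, 0, -81/40, 0, 243/560, 0, …
L₀ := lclm(L_f,L_g); ord L₀ ≤ 2+2.
h=∫h₀ ⇒ L = L₀·Dx.
L = 36·Dx + 13·Dx^3 + Dx^5  (order 5).
h: a_k = 0, 0, 1/2, 0, 11/24, 0, -179/720, 0, 1931/40320, …
ICs: h(0) = 0, h′(0) = 0, h′′(0) = 1, h′′′(0) = 0, h′′′′(0) = 11.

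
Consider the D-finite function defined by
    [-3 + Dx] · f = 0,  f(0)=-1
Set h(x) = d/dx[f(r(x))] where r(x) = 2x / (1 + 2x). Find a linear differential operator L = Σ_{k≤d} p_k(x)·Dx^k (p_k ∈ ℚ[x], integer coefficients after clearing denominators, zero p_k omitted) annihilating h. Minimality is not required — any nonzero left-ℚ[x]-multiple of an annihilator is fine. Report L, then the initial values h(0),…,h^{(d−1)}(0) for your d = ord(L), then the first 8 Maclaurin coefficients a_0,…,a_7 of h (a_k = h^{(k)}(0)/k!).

f: a_k = -1, -3, -9/2, -9/2, -27/8, -81/40, -81/80, -243/560, …
Substitute x→r, Dx→(1/r')Dx; clear ⇒ L₀.
Derive L from L₀ (diff closure).
L = (2 - 8·x) + (-1 - 4·x - 4·x^2)·Dx  (order 1).
h: a_k = -6, -12, 36, -24, -84, 1656/5, -3288/5, 25968/35, …
ICs: h(0) = -6.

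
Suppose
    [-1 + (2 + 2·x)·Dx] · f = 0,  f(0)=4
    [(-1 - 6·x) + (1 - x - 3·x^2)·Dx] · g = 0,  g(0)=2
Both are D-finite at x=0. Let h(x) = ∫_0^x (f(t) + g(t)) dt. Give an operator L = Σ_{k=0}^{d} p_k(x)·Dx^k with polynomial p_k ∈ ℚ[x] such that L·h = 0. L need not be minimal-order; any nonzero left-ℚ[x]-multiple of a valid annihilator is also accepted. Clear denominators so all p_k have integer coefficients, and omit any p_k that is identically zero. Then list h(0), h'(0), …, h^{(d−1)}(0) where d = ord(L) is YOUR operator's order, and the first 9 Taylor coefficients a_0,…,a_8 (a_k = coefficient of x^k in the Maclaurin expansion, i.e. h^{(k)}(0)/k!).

L = (17 + 57·x + 135·x^2 + 90·x^3)·Dx + (-33 - 134·x - 387·x^2 - 510·x^3 - 225·x^4)·Dx^2 + (2 + 30·x + 22·x^2 - 126·x^3 - 210·x^4 - 90·x^5)·Dx^3  (order 3).
h: a_k = 0, 6, 2, 5/2, 57/16, 1211/160, 1709/128, 49643/1792, 222241/4096, …
ICs: h(0) = 0, h′(0) = 6, h′′(0) = 4.

f: a_k = 4, 2, -1/2, 1/4, -5/32, 7/64, -21/256, 33/512, -429/8192, …
g: a_k = 2, 2, 8, 14, 38, 80, 194, 434, 1016, …
h₀=f+g: left-lcm gives L₀, ord ≤ 2.
∫: right-multiply L₀ by Dx.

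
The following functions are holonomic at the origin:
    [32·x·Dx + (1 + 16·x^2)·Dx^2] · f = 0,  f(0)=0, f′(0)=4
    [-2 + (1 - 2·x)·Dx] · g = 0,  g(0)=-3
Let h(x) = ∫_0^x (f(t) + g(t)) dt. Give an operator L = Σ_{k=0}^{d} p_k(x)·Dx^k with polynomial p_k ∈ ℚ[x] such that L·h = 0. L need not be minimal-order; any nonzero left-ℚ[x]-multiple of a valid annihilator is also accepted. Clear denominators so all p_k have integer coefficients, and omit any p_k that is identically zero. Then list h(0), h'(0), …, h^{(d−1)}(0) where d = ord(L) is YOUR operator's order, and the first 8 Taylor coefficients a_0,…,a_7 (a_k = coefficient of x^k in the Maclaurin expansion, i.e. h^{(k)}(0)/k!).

L = (32 - 256·x - 1536·x^2)·Dx^2 + (-14 + 32·x + 160·x^2 - 1536·x^3)·Dx^3 + (1 + 6·x + 96·x^3 - 256·x^4)·Dx^4  (order 4).
h: a_k = 0, -3, -1, -4, -34/3, -48/5, 272/15, -192/7, …
ICs: h(0) = 0, h′(0) = -3, h′′(0) = -2, h′′′(0) = -24.

f: a_k = 0, 4, 0, -64/3, 0, 1024/5, 0, -16384/7, …
g: a_k = -3, -6, -12, -24, -48, -96, -192, -384, …
Sum ⇒ L₀ = lclm(L_f,L_g) in ℚ(x)⟨Dx⟩.
h=∫₀ˣh₀: take L = L₀·Dx.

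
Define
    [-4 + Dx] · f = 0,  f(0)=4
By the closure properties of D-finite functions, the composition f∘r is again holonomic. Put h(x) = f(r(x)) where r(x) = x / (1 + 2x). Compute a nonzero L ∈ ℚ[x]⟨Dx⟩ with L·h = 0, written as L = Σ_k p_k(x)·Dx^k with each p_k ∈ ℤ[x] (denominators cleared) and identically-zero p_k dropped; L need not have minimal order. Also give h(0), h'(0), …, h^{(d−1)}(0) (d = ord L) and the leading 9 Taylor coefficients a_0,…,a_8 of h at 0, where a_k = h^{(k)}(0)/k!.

L = -4 + (1 + 4·x + 4·x^2)·Dx  (order 1).
h: a_k = 4, 16, 0, -64/3, 128/3, -256/5, 1024/45, 5120/63, -32768/105, …
ICs: h(0) = 4.

f: a_k = 4, 16, 32, 128/3, 128/3, 512/15, 1024/45, 4096/315, 2048/315, …
f∘r: x↦r, Dx↦Dx/r' in L_f ⇒ L₀.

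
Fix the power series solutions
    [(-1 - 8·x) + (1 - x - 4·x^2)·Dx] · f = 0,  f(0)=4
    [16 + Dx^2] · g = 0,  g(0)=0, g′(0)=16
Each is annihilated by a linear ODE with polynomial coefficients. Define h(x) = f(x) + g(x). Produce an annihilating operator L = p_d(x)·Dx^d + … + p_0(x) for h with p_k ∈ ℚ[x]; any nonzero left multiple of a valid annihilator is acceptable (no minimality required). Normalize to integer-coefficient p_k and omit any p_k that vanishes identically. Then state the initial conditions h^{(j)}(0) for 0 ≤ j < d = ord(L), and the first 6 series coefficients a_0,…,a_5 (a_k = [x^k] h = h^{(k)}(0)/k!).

L = (560 + 4608·x + 1664·x^2 + 6144·x^3 + 10240·x^4 + 16384·x^5) + (-208 + 272·x + 896·x^2 - 1408·x^3 - 1536·x^4 + 6144·x^5 + 8192·x^6)·Dx + (35 + 288·x + 104·x^2 + 384·x^3 + 640·x^4 + 1024·x^5)·Dx^2 + (-13 + 17·x + 56·x^2 - 88·x^3 - 96·x^4 + 384·x^5 + 512·x^6)·Dx^3  (order 3).
h: a_k = 4, 20, 20, -20/3, 116, 4412/15, …
ICs: h(0) = 4, h′(0) = 20, h′′(0) = 40.

f: a_k = 4, 4, 20, 36, 116, 260, …
g: a_k = 0, 16, 0, -128/3, 0, 512/15, …
Weyl lclm of L_f,L_g ⇒ L₀ (ord ≤ 3).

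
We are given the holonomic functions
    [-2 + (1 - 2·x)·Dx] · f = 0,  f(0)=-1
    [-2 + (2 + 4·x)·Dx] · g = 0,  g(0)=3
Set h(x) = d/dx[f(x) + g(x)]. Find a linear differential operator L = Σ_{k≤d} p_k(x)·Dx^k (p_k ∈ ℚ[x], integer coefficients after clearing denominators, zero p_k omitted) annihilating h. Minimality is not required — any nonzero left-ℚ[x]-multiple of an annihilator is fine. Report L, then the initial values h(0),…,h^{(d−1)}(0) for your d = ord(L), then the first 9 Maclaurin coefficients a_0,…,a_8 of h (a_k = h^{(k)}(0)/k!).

f: a_k = -1, -2, -4, -8, -16, -32, -64, -128, -256, …
g: a_k = 3, 3, -3/2, 3/2, -15/8, 21/8, -63/16, 99/16, -1287/128, …
Weyl lclm of L_f,L_g ⇒ L₀ (ord ≤ 2).
Derive L from L₀ (diff closure).
L = (-36 - 24·x) + (-21 - 108·x - 84·x^2)·Dx + (5 + 6·x - 20·x^2 - 24·x^3)·Dx^2  (order 2).
h: a_k = 1, -11, -39/2, -143/2, -1175/8, -3261/8, -13643/16, -34055/16, -570519/128, …
ICs: h(0) = 1, h′(0) = -11.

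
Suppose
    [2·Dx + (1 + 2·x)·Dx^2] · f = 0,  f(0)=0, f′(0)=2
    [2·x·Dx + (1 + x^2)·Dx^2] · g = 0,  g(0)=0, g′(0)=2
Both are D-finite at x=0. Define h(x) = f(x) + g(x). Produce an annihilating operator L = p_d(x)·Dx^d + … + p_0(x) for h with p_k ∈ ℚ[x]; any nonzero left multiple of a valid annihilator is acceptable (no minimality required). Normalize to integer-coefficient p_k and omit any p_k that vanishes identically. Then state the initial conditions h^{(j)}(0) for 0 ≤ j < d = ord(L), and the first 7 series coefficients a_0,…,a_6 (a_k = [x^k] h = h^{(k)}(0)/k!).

f: a_k = 0, 2, -2, 8/3, -4, 32/5, -32/3, …
g: a_k = 0, 2, 0, -2/3, 0, 2/5, 0, …
L₀ := lclm(L_f,L_g); ord L₀ ≤ 2+2.
L = (-2 - 12·x + 6·x^2 + 4·x^3)·Dx + (-5 - 4·x - 9·x^2 + 12·x^3 + 8·x^4)·Dx^2 + (-1 - x + 2·x^2 + x^3 + 3·x^4 + 2·x^5)·Dx^3  (order 3).
h: a_k = 0, 4, -2, 2, -4, 34/5, -32/3, …
ICs: h(0) = 0, h′(0) = 4, h′′(0) = -4.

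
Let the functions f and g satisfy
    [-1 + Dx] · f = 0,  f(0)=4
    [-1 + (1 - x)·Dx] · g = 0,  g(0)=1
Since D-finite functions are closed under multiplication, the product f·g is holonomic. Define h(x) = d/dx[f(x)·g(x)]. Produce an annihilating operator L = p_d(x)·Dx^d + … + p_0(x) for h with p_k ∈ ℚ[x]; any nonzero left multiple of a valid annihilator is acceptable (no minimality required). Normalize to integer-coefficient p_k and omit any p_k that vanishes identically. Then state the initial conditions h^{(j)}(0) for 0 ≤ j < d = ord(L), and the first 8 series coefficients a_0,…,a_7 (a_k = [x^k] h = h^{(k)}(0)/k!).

f: a_k = 4, 4, 2, 2/3, 1/6, 1/30, 1/180, 1/1260, …
g: a_k = 1, 1, 1, 1, 1, 1, 1, 1, …
f·g: L₀ = L_f ⊗_s L_g, ord ≤ 1·1.
Derive L from L₀ (diff closure).
L = (5 - 4·x + x^2) + (-2 + 3·x - x^2)·Dx  (order 1).
h: a_k = 8, 20, 32, 130/3, 163/3, 1957/30, 685/9, 109601/1260, …
ICs: h(0) = 8.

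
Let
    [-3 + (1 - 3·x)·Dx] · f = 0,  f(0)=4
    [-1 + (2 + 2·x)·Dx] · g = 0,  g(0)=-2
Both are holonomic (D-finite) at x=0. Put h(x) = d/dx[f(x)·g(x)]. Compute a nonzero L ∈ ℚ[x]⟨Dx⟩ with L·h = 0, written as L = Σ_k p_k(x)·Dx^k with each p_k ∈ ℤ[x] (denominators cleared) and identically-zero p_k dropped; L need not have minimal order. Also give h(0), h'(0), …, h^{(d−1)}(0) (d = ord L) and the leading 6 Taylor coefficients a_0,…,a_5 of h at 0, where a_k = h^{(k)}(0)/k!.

f: a_k = 4, 12, 36, 108, 324, 972, …
g: a_k = -2, -1, 1/4, -1/8, 5/64, -7/128, …
L₀ := L_f ⊗_s L_g (sym. prod.), ord ≤ 1.
Derive L from L₀ (diff closure).
L = (83 + 126·x + 27·x^2) + (-14 + 22·x + 54·x^2 + 18·x^3)·Dx  (order 1).
h: a_k = -28, -166, -1497/2, -11971/4, -359165/32, -2585925/64, …
ICs: h(0) = -28.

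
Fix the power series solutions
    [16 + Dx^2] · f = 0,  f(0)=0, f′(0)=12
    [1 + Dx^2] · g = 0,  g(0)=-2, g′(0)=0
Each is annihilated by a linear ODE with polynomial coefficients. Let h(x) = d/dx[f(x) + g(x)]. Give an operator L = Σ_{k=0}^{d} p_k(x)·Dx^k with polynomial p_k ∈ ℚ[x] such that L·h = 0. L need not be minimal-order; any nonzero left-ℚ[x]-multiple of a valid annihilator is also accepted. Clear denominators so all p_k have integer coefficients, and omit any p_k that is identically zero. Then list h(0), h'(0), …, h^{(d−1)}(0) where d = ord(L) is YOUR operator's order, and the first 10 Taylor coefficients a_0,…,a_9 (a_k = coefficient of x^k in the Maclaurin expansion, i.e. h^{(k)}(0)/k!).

f: a_k = 0, 12, 0, -32, 0, 128/5, 0, -1024/105, 0, 2048/945, …
g: a_k = -2, 0, 1, 0, -1/12, 0, 1/360, 0, -1/20160, 0, …
h₀=f+g: left-lcm gives L₀, ord ≤ 4.
h=h₀': d/dx-closure on L₀ ⇒ L.
L = 16 + 17·Dx^2 + Dx^4  (order 4).
h: a_k = 12, 2, -96, -1/3, 128, 1/60, -1024/15, -1/2520, 2048/105, 1/181440, …
ICs: h(0) = 12, h′(0) = 2, h′′(0) = -192, h′′′(0) = -2.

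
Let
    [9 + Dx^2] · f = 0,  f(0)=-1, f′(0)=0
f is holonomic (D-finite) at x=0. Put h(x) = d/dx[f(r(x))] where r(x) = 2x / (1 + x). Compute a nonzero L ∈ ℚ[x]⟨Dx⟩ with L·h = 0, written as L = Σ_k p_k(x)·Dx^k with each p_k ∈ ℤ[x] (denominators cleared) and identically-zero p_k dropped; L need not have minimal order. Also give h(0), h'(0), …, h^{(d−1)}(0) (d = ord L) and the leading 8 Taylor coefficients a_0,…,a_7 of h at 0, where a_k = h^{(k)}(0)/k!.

f: a_k = -1, 0, 9/2, 0, -27/8, 0, 81/80, 0, …
L₀ from L_f via x↦r, Dx↦r'^{-1}Dx.
Differentiate: ansatz ord ≤ ord L₀ ⇒ L.
L = (42 + 12·x + 6·x^2) + (6 + 18·x + 18·x^2 + 6·x^3)·Dx + (1 + 4·x + 6·x^2 + 4·x^3 + x^4)·Dx^2  (order 2).
h: a_k = 0, 36, -108, 0, 720, -11556/5, 20412/5, -24912/7, …
ICs: h(0) = 0, h′(0) = 36.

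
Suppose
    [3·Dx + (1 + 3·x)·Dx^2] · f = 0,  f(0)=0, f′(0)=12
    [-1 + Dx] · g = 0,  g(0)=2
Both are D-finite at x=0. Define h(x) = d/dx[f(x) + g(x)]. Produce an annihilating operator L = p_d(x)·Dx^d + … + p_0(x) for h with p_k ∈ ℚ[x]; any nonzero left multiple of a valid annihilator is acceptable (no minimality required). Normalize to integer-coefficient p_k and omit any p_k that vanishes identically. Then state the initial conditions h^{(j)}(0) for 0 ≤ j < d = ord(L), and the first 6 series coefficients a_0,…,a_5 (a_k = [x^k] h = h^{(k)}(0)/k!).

f: a_k = 0, 12, -18, 36, -81, 972/5, …
g: a_k = 2, 2, 1, 1/3, 1/12, 1/60, …
Sum ⇒ L₀ = lclm(L_f,L_g) in ℚ(x)⟨Dx⟩.
h=h₀': d/dx-closure on L₀ ⇒ L.
L = (-21 - 9·x) + (17 - 6·x - 9·x^2)·Dx + (4 + 15·x + 9·x^2)·Dx^2  (order 2).
h: a_k = 14, -34, 109, -971/3, 11665/12, -174959/60, …
ICs: h(0) = 14, h′(0) = -34.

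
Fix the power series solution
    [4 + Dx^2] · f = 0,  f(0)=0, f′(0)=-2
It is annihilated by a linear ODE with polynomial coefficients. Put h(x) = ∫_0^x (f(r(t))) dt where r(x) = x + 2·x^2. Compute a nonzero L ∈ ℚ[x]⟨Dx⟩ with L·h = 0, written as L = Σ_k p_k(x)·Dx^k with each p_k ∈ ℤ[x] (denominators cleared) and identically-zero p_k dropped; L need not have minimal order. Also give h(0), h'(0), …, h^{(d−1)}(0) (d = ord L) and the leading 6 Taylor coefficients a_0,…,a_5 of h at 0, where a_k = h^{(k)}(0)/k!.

f: a_k = 0, -2, 0, 4/3, 0, -4/15, …
Substitute x→r, Dx→(1/r')Dx; clear ⇒ L₀.
Integrate: L := L₀·Dx.
L = (4 + 48·x + 192·x^2 + 256·x^3)·Dx - 4·Dx^2 + (1 + 4·x)·Dx^3  (order 3).
h: a_k = 0, 0, -1, -4/3, 1/3, 8/5, …
ICs: h(0) = 0, h′(0) = 0, h′′(0) = -2.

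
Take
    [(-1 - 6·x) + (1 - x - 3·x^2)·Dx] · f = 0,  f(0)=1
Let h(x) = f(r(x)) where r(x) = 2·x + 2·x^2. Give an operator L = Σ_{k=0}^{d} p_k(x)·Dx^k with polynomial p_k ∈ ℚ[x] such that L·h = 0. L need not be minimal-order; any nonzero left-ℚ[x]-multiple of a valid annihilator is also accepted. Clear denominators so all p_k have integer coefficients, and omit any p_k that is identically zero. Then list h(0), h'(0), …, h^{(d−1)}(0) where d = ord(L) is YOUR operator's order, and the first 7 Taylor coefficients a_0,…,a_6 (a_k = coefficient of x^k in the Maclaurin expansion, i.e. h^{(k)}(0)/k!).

f: a_k = 1, 1, 4, 7, 19, 40, 97, …
Substitute x→r, Dx→(1/r')Dx; clear ⇒ L₀.
L = (2 + 28·x + 72·x^2 + 48·x^3) + (-1 + 2·x + 14·x^2 + 24·x^3 + 12·x^4)·Dx  (order 1).
h: a_k = 1, 2, 18, 88, 488, 2664, 14488, …
ICs: h(0) = 1.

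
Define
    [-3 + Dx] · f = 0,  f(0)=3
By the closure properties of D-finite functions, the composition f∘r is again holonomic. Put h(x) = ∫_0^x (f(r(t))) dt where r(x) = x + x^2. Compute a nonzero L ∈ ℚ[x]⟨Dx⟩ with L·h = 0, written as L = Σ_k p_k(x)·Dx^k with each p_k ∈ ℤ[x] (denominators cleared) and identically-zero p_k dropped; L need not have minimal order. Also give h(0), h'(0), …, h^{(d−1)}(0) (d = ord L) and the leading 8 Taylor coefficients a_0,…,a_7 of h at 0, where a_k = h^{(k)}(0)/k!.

f: a_k = 3, 9, 27/2, 27/2, 81/8, 243/40, 243/80, 729/560, …
f∘r: x↦r, Dx↦Dx/r' in L_f ⇒ L₀.
h=∫h₀ ⇒ L = L₀·Dx.
L = (-3 - 6·x)·Dx + Dx^2  (order 2).
h: a_k = 0, 3, 9/2, 15/2, 81/8, 513/40, 1161/80, 8613/560, …
ICs: h(0) = 0, h′(0) = 3.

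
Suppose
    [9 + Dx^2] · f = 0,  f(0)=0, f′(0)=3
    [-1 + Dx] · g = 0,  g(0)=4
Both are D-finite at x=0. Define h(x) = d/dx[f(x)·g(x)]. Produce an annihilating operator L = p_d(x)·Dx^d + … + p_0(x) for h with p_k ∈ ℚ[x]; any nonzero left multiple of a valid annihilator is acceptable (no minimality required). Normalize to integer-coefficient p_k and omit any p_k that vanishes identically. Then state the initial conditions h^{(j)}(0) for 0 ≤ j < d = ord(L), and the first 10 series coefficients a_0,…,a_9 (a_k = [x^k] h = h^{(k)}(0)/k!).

L = 10 - 2·Dx + Dx^2  (order 2).
h: a_k = 12, 24, -36, -64, -2, 156/5, 166/15, -64/15, -213/70, -79/945, …
ICs: h(0) = 12, h′(0) = 24.

f: a_k = 0, 3, 0, -9/2, 0, 81/40, 0, -243/560, 0, 243/4480, …
g: a_k = 4, 4, 2, 2/3, 1/6, 1/30, 1/180, 1/1260, 1/10080, 1/90720, …
f·g: L₀ = L_f ⊗_s L_g, ord ≤ 2·1.
h₀' ⇒ L via d/dx closure of L₀.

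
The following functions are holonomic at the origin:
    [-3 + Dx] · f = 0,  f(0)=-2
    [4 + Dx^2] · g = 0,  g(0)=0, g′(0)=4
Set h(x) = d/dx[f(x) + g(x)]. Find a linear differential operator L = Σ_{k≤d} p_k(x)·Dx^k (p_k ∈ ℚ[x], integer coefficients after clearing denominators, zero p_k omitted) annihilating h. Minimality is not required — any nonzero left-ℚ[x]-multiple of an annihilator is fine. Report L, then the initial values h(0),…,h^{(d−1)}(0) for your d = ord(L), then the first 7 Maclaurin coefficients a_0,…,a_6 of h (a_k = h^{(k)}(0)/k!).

L = 12 - 4·Dx + 3·Dx^2 - Dx^3  (order 3).
h: a_k = -2, -18, -35, -27, -211/12, -243/20, -463/72, …
ICs: h(0) = -2, h′(0) = -18, h′′(0) = -70.

f: a_k = -2, -6, -9, -9, -27/4, -81/20, -81/40, …
g: a_k = 0, 4, 0, -8/3, 0, 8/15, 0, …
L₀ := lclm(L_f,L_g); ord L₀ ≤ 1+2.
Differentiate: ansatz ord ≤ ord L₀ ⇒ L.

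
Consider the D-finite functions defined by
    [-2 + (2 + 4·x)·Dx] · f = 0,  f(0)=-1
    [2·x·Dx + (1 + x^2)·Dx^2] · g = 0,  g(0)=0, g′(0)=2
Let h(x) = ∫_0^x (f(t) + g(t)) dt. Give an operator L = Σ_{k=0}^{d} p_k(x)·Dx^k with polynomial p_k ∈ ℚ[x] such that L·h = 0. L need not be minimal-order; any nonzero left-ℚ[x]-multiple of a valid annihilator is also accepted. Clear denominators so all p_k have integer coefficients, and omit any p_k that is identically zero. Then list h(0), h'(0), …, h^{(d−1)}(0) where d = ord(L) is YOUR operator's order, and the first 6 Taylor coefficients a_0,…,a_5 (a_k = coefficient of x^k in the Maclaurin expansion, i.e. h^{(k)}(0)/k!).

f: a_k = -1, -1, 1/2, -1/2, 5/8, -7/8, …
g: a_k = 0, 2, 0, -2/3, 0, 2/5, …
Sum ⇒ L₀ = lclm(L_f,L_g) in ℚ(x)⟨Dx⟩.
h=∫h₀ ⇒ L = L₀·Dx.
L = (-2 - 10·x + 6·x^2 + 6·x^3)·Dx^2 + (-5 - 8·x - 8·x^2 + 24·x^3 + 21·x^4)·Dx^3 + (-1 + 6·x^2 + 6·x^3 + 7·x^4 + 6·x^5)·Dx^4  (order 4).
h: a_k = 0, -1, 1/2, 1/6, -7/24, 1/8, …
ICs: h(0) = 0, h′(0) = -1, h′′(0) = 1, h′′′(0) = 1.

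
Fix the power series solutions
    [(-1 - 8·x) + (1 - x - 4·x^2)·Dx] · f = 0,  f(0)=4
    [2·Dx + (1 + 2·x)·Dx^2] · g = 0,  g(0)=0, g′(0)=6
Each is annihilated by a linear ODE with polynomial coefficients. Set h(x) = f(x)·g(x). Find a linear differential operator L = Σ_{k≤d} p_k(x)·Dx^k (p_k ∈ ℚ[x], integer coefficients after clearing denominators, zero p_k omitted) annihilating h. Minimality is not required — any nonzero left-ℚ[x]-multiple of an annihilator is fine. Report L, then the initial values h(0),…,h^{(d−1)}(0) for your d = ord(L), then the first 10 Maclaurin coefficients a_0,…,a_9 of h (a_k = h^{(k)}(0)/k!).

L = (10 + 32·x) + (22·x + 40·x^2)·Dx + (-1 - x + 6·x^2 + 8·x^3)·Dx^2  (order 2).
h: a_k = 0, 24, 0, 128, 80, 3344/5, 4304/5, 26288/7, 238512/35, 2364496/105, …
ICs: h(0) = 0, h′(0) = 24.

f: a_k = 4, 4, 20, 36, 116, 260, 724, 1764, 4660, 11716, …
g: a_k = 0, 6, -6, 8, -12, 96/5, -32, 384/7, -96, 512/3, …
L₀ := L_f ⊗_s L_g (sym. prod.), ord ≤ 2.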